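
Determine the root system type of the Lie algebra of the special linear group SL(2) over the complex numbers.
This is sl(2), which has dimension 2^2 - 1 = 3 and rank 2 - 1 = 1 (a Cartan subalgebra is the diagonal traceless matrices). In the classification of classical Lie algebras, the special linear algebra sl(n+1) has type A_n; here n = 1, so the Dynkin diagram is a chain of 1 nodes with single edges (A_1). Hence the type is A_1.

A_1 (sl(2))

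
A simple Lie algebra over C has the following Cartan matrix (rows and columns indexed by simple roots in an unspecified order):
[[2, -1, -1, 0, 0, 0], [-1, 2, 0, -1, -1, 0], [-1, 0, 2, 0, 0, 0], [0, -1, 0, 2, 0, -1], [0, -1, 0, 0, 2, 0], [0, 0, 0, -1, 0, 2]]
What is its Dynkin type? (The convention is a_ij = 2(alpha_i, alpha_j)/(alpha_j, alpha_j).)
E_6

The matrix has rank 6 with 2's on the diagonal. Reading the off-diagonal entries as Dynkin edges (a single edge where a_ij = a_ji = -1; a double or triple edge where a_ij * a_ji = 2 or 3), the diagram is a chain of 5 nodes with one extra node attached to the third node from one end (E_6). One simple-root ordering that puts it in standard form is (alpha_6, alpha_5, alpha_4, alpha_2, alpha_1, alpha_3). So the algebra is type E_6.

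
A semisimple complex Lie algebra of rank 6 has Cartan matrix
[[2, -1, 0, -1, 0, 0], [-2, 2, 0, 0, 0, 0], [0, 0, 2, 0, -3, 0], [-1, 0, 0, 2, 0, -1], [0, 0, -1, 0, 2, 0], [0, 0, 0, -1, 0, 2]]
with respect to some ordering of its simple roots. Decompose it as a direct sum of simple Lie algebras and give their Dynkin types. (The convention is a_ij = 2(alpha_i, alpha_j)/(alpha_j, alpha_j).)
The diagram associated to this matrix has two connected components: the simple roots {alpha_1, alpha_2, alpha_4, alpha_6} form a chain of 4 nodes with a double edge at one end; the terminal node there is the unique long simple root (C_4), and {alpha_3, alpha_5} form two nodes joined by a triple edge (G_2). A semisimple Lie algebra decomposes uniquely as the direct sum of simple ideals, one per connected component of its Dynkin diagram, so g ≅ C_4 ⊕ G_2 (dimension 36 + 14 = 50).

type C_4 ⊕ type G_2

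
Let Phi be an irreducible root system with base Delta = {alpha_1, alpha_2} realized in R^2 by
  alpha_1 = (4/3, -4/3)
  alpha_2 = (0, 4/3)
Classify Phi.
Compute the Cartan integers a_ij = 2(alpha_i, alpha_j)/(alpha_j, alpha_j); the resulting 2x2 Cartan matrix is
[[2, -2], [-1, 2]].
The roots have two lengths (squared-length ratio 2:1); the short ones are alpha_{2}. The associated Dynkin diagram is a chain of 2 nodes with a double edge at one end; the terminal node there is the unique short simple root (B_2), so the type is B_2 (the algebra so(5)).

B_2 (so(5))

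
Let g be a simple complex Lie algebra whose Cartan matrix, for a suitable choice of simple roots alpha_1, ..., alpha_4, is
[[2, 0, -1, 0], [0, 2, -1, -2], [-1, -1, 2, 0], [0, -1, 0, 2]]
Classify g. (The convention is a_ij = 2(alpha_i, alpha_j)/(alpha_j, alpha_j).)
The matrix has rank 4 with 2's on the diagonal. Reading the off-diagonal entries as Dynkin edges (a single edge where a_ij = a_ji = -1; a double or triple edge where a_ij * a_ji = 2 or 3), the diagram is a chain of 4 nodes with a double edge at one end; the terminal node there is the unique short simple root (B_4). One simple-root ordering that puts it in standard form is (alpha_1, alpha_3, alpha_2, alpha_4). So the algebra is type B_4, i.e. so(9).

B4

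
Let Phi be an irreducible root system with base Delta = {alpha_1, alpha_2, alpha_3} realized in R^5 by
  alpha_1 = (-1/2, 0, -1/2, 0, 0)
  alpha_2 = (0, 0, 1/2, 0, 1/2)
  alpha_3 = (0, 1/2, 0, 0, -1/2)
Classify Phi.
Compute the Cartan integers a_ij = 2(alpha_i, alpha_j)/(alpha_j, alpha_j); the resulting 3x3 Cartan matrix is
[[2, -1, 0], [-1, 2, -1], [0, -1, 2]].
All simple roots have the same length, so the diagram is simply laced. The associated Dynkin diagram is a chain of 3 nodes with single edges (A_3), so the type is A_3 (the algebra sl(4)).

A_3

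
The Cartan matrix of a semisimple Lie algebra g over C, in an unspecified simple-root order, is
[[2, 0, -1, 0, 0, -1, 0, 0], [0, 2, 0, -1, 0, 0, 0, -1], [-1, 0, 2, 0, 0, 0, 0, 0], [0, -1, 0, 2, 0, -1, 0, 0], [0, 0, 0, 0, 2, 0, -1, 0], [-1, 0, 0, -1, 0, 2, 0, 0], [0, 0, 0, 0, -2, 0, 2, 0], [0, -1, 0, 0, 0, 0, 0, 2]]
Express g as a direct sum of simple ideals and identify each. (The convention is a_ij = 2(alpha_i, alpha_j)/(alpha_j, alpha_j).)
A6 + B2

The diagram associated to this matrix has two connected components: the simple roots {alpha_1, alpha_2, alpha_3, alpha_4, alpha_6, alpha_8} form a chain of 6 nodes with single edges (A_6), and {alpha_5, alpha_7} form a chain of 2 nodes with a double edge at one end; the terminal node there is the unique short simple root (B_2). A semisimple Lie algebra decomposes uniquely as the direct sum of simple ideals, one per connected component of its Dynkin diagram, so g ≅ A_6 ⊕ B_2 (dimension 48 + 10 = 58).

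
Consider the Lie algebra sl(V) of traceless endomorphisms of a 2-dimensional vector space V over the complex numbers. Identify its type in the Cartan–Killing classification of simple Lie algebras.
A_1 (sl(2))

This is sl(2), which has dimension 2^2 - 1 = 3 and rank 2 - 1 = 1 (a Cartan subalgebra is the diagonal traceless matrices). In the classification of classical Lie algebras, the special linear algebra sl(n+1) has type A_n; here n = 1, so the Dynkin diagram is a chain of 1 nodes with single edges (A_1). Hence the type is A_1.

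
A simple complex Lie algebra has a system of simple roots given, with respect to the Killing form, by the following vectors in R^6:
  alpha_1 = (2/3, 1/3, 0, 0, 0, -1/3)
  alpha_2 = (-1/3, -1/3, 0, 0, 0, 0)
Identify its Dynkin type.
G2

Compute the Cartan integers a_ij = 2(alpha_i, alpha_j)/(alpha_j, alpha_j); the resulting 2x2 Cartan matrix is
[[2, -3], [-1, 2]].
The roots have two lengths (squared-length ratio 3:1); the short ones are alpha_{2}. The associated Dynkin diagram is two nodes joined by a triple edge (G_2), so the type is G_2.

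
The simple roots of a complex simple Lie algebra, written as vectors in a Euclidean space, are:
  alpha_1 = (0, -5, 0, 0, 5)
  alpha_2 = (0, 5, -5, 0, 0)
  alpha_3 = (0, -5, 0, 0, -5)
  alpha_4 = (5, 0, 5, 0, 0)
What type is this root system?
D_4 (so(8))

Compute the Cartan integers a_ij = 2(alpha_i, alpha_j)/(alpha_j, alpha_j); the resulting 4x4 Cartan matrix is
[[2, -1, 0, 0], [-1, 2, -1, -1], [0, -1, 2, 0], [0, -1, 0, 2]].
All simple roots have the same length, so the diagram is simply laced. The associated Dynkin diagram is a chain of 2 nodes with a fork of two nodes at one end (D_4), so the type is D_4 (the algebra so(8)).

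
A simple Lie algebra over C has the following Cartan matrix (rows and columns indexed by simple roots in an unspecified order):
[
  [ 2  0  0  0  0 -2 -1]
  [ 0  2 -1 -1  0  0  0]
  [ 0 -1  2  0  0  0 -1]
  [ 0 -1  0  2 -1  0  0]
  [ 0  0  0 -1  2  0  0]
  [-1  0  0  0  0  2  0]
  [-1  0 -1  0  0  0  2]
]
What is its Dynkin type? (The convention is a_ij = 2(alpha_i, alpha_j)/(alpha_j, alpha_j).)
B_7 (so(15))

The matrix has rank 7 with 2's on the diagonal. Reading the off-diagonal entries as Dynkin edges (a single edge where a_ij = a_ji = -1; a double or triple edge where a_ij * a_ji = 2 or 3), the diagram is a chain of 7 nodes with a double edge at one end; the terminal node there is the unique short simple root (B_7). One simple-root ordering that puts it in standard form is (alpha_5, alpha_4, alpha_2, alpha_3, alpha_7, alpha_1, alpha_6). So the algebra is type B_7, i.e. so(15).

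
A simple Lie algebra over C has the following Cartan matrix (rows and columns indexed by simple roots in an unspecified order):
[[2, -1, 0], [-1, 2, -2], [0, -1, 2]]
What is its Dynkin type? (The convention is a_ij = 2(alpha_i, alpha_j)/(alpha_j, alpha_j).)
type B_3

The matrix has rank 3 with 2's on the diagonal. Reading the off-diagonal entries as Dynkin edges (a single edge where a_ij = a_ji = -1; a double or triple edge where a_ij * a_ji = 2 or 3), the diagram is a chain of 3 nodes with a double edge at one end; the terminal node there is the unique short simple root (B_3). One simple-root ordering that puts it in standard form is (alpha_1, alpha_2, alpha_3). So the algebra is type B_3, i.e. so(7).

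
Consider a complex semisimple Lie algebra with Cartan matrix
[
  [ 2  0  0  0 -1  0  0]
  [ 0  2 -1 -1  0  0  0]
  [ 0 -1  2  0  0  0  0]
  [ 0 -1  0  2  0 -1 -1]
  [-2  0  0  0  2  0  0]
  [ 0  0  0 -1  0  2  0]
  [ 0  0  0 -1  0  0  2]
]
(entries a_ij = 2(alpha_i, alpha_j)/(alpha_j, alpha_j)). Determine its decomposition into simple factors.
The diagram associated to this matrix has two connected components: the simple roots {alpha_1, alpha_5} form a chain of 2 nodes with a double edge at one end; the terminal node there is the unique short simple root (B_2), and {alpha_2, alpha_3, alpha_4, alpha_6, alpha_7} form a chain of 3 nodes with a fork of two nodes at one end (D_5). A semisimple Lie algebra decomposes uniquely as the direct sum of simple ideals, one per connected component of its Dynkin diagram, so g ≅ B_2 ⊕ D_5 (dimension 10 + 45 = 55).

B_2 + D_5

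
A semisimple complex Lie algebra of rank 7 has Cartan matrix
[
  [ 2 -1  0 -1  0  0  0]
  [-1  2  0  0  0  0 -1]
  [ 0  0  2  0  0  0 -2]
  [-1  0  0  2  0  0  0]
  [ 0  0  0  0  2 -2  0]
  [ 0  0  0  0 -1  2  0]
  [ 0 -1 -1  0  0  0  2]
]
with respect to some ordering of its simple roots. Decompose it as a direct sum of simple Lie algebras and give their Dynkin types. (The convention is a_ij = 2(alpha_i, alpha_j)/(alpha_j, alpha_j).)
The diagram associated to this matrix has two connected components: the simple roots {alpha_5, alpha_6} form a chain of 2 nodes with a double edge at one end; the terminal node there is the unique short simple root (B_2), and {alpha_1, alpha_2, alpha_3, alpha_4, alpha_7} form a chain of 5 nodes with a double edge at one end; the terminal node there is the unique long simple root (C_5). A semisimple Lie algebra decomposes uniquely as the direct sum of simple ideals, one per connected component of its Dynkin diagram, so g ≅ B_2 ⊕ C_5 (dimension 10 + 55 = 65).

type B_2 ⊕ type C_5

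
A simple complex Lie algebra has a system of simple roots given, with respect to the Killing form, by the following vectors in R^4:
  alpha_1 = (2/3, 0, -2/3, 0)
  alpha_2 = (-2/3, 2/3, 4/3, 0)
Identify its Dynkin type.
G_2

Compute the Cartan integers a_ij = 2(alpha_i, alpha_j)/(alpha_j, alpha_j); the resulting 2x2 Cartan matrix is
[[2, -1], [-3, 2]].
The roots have two lengths (squared-length ratio 3:1); the short ones are alpha_{1}. The associated Dynkin diagram is two nodes joined by a triple edge (G_2), so the type is G_2.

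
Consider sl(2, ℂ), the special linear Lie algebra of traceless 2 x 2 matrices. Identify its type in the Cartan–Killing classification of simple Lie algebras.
This is sl(2), which has dimension 2^2 - 1 = 3 and rank 2 - 1 = 1 (a Cartan subalgebra is the diagonal traceless matrices). In the classification of classical Lie algebras, the special linear algebra sl(n+1) has type A_n; here n = 1, so the Dynkin diagram is a chain of 1 nodes with single edges (A_1). Hence the type is A_1.

type A_1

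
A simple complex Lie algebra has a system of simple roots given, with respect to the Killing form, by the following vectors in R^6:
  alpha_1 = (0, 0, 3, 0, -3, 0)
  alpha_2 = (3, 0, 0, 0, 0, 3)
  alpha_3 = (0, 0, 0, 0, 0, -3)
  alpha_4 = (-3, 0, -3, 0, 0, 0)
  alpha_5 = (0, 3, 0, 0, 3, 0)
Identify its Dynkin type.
Compute the Cartan integers a_ij = 2(alpha_i, alpha_j)/(alpha_j, alpha_j); the resulting 5x5 Cartan matrix is
[[2, 0, 0, -1, -1], [0, 2, -2, -1, 0], [0, -1, 2, 0, 0], [-1, -1, 0, 2, 0], [-1, 0, 0, 0, 2]].
The roots have two lengths (squared-length ratio 2:1); the short ones are alpha_{3}. The associated Dynkin diagram is a chain of 5 nodes with a double edge at one end; the terminal node there is the unique short simple root (B_5), so the type is B_5 (the algebra so(11)).

B_5 (so(11))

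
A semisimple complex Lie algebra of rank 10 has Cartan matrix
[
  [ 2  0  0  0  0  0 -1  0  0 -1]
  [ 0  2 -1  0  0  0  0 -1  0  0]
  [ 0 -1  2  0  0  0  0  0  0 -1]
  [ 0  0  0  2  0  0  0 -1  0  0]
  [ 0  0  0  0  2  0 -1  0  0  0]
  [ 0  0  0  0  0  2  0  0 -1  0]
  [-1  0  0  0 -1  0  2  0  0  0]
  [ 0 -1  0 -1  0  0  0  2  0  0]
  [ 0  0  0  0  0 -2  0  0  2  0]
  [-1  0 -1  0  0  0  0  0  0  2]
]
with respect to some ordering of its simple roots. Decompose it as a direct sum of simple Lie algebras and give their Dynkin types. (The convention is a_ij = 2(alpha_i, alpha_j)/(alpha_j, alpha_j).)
The diagram associated to this matrix has two connected components: the simple roots {alpha_1, alpha_2, alpha_3, alpha_4, alpha_5, alpha_7, alpha_8, alpha_10} form a chain of 8 nodes with single edges (A_8), and {alpha_6, alpha_9} form a chain of 2 nodes with a double edge at one end; the terminal node there is the unique short simple root (B_2). A semisimple Lie algebra decomposes uniquely as the direct sum of simple ideals, one per connected component of its Dynkin diagram, so g ≅ A_8 ⊕ B_2 (dimension 80 + 10 = 90).

type A_8 ⊕ type B_2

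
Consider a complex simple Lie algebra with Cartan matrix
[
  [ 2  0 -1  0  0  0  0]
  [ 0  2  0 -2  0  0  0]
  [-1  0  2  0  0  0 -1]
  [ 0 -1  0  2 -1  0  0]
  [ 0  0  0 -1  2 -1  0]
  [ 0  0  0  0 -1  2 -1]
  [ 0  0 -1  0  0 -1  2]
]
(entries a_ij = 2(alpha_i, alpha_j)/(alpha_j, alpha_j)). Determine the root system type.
C_7

The matrix has rank 7 with 2's on the diagonal. Reading the off-diagonal entries as Dynkin edges (a single edge where a_ij = a_ji = -1; a double or triple edge where a_ij * a_ji = 2 or 3), the diagram is a chain of 7 nodes with a double edge at one end; the terminal node there is the unique long simple root (C_7). One simple-root ordering that puts it in standard form is (alpha_1, alpha_3, alpha_7, alpha_6, alpha_5, alpha_4, alpha_2). So the algebra is type C_7, i.e. sp(14).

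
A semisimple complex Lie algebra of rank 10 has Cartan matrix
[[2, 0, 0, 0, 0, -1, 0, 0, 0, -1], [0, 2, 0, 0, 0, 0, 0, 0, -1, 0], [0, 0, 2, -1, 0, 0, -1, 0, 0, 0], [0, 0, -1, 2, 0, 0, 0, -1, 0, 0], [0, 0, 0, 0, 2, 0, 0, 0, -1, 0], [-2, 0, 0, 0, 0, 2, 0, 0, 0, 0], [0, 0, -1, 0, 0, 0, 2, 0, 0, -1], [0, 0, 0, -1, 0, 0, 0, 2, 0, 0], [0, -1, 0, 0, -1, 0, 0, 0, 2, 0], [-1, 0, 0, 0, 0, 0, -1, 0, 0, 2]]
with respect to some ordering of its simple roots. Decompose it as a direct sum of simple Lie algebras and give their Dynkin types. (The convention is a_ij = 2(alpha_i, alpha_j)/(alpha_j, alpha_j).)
A_3 + C_7

The diagram associated to this matrix has two connected components: the simple roots {alpha_2, alpha_5, alpha_9} form a chain of 3 nodes with single edges (A_3), and {alpha_1, alpha_3, alpha_4, alpha_6, alpha_7, alpha_8, alpha_10} form a chain of 7 nodes with a double edge at one end; the terminal node there is the unique long simple root (C_7). A semisimple Lie algebra decomposes uniquely as the direct sum of simple ideals, one per connected component of its Dynkin diagram, so g ≅ A_3 ⊕ C_7 (dimension 15 + 105 = 120).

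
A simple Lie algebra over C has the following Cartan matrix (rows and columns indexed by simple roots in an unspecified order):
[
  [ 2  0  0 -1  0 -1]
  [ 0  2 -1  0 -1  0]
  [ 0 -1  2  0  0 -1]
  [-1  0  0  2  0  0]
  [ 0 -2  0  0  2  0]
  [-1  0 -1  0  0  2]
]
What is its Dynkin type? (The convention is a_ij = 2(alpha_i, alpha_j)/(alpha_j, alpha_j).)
C_6 (sp(12))

The matrix has rank 6 with 2's on the diagonal. Reading the off-diagonal entries as Dynkin edges (a single edge where a_ij = a_ji = -1; a double or triple edge where a_ij * a_ji = 2 or 3), the diagram is a chain of 6 nodes with a double edge at one end; the terminal node there is the unique long simple root (C_6). One simple-root ordering that puts it in standard form is (alpha_4, alpha_1, alpha_6, alpha_3, alpha_2, alpha_5). So the algebra is type C_6, i.e. sp(12).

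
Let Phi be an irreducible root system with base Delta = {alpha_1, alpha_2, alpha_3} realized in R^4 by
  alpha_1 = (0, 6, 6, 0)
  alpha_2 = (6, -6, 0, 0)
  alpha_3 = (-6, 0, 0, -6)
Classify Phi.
type A_3

Compute the Cartan integers a_ij = 2(alpha_i, alpha_j)/(alpha_j, alpha_j); the resulting 3x3 Cartan matrix is
[[2, -1, 0], [-1, 2, -1], [0, -1, 2]].
All simple roots have the same length, so the diagram is simply laced. The associated Dynkin diagram is a chain of 3 nodes with single edges (A_3), so the type is A_3 (the algebra sl(4)).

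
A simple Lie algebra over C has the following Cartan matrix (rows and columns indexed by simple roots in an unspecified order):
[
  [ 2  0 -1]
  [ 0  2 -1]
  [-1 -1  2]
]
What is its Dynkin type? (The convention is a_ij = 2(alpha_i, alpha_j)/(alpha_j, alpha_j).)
A3

The matrix has rank 3 with 2's on the diagonal. Reading the off-diagonal entries as Dynkin edges (a single edge where a_ij = a_ji = -1; a double or triple edge where a_ij * a_ji = 2 or 3), the diagram is a chain of 3 nodes with single edges (A_3). One simple-root ordering that puts it in standard form is (alpha_2, alpha_3, alpha_1). So the algebra is type A_3, i.e. sl(4).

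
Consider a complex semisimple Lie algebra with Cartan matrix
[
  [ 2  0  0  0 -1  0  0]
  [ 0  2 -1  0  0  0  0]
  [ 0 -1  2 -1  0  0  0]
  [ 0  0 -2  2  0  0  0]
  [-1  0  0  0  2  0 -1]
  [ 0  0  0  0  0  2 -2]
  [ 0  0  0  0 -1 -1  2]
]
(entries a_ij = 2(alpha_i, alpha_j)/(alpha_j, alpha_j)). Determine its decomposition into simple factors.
C3 ⊕ C4

The diagram associated to this matrix has two connected components: the simple roots {alpha_2, alpha_3, alpha_4} form a chain of 3 nodes with a double edge at one end; the terminal node there is the unique long simple root (C_3), and {alpha_1, alpha_5, alpha_6, alpha_7} form a chain of 4 nodes with a double edge at one end; the terminal node there is the unique long simple root (C_4). A semisimple Lie algebra decomposes uniquely as the direct sum of simple ideals, one per connected component of its Dynkin diagram, so g ≅ C_3 ⊕ C_4 (dimension 21 + 36 = 57).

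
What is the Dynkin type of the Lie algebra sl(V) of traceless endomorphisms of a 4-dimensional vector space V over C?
This is sl(4), which has dimension 4^2 - 1 = 15 and rank 4 - 1 = 3 (a Cartan subalgebra is the diagonal traceless matrices). In the classification of classical Lie algebras, the special linear algebra sl(n+1) has type A_n; here n = 3, so the Dynkin diagram is a chain of 3 nodes with single edges (A_3). Hence the type is A_3.

type A_3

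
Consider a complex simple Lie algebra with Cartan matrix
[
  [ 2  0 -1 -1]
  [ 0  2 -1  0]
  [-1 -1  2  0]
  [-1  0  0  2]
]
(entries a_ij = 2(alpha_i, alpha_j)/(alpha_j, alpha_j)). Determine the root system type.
A4

The matrix has rank 4 with 2's on the diagonal. Reading the off-diagonal entries as Dynkin edges (a single edge where a_ij = a_ji = -1; a double or triple edge where a_ij * a_ji = 2 or 3), the diagram is a chain of 4 nodes with single edges (A_4). One simple-root ordering that puts it in standard form is (alpha_4, alpha_1, alpha_3, alpha_2). So the algebra is type A_4, i.e. sl(5).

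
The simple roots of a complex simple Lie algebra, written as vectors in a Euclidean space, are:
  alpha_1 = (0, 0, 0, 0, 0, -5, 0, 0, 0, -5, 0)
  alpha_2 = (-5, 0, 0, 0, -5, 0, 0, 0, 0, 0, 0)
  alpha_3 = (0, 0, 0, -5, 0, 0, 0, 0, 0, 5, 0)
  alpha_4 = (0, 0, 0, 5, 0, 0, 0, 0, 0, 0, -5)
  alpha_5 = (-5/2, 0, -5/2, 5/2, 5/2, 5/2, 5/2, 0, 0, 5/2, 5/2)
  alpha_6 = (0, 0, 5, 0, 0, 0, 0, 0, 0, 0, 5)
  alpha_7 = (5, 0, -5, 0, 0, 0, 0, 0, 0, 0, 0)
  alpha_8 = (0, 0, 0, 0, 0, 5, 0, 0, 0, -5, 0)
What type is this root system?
type E_8

Compute the Cartan integers a_ij = 2(alpha_i, alpha_j)/(alpha_j, alpha_j); the resulting 8x8 Cartan matrix is
[[2, 0, -1, 0, -1, 0, 0, 0], [0, 2, 0, 0, 0, 0, -1, 0], [-1, 0, 2, -1, 0, 0, 0, -1], [0, 0, -1, 2, 0, -1, 0, 0], [-1, 0, 0, 0, 2, 0, 0, 0], [0, 0, 0, -1, 0, 2, -1, 0], [0, -1, 0, 0, 0, -1, 2, 0], [0, 0, -1, 0, 0, 0, 0, 2]].
All simple roots have the same length, so the diagram is simply laced. The associated Dynkin diagram is a chain of 7 nodes with one extra node attached to the third node from one end (E_8), so the type is E_8.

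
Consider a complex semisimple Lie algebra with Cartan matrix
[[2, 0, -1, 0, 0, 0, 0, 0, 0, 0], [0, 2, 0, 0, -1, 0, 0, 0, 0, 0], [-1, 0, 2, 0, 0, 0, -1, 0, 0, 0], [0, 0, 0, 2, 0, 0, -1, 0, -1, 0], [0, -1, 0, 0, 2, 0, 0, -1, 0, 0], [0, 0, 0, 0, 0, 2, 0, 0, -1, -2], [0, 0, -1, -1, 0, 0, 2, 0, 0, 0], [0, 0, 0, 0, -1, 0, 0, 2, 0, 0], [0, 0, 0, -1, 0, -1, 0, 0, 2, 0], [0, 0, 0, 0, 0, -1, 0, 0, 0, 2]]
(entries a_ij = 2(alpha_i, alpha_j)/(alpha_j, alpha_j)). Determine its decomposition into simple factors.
A_3 ⊕ B_7

The diagram associated to this matrix has two connected components: the simple roots {alpha_2, alpha_5, alpha_8} form a chain of 3 nodes with single edges (A_3), and {alpha_1, alpha_3, alpha_4, alpha_6, alpha_7, alpha_9, alpha_10} form a chain of 7 nodes with a double edge at one end; the terminal node there is the unique short simple root (B_7). A semisimple Lie algebra decomposes uniquely as the direct sum of simple ideals, one per connected component of its Dynkin diagram, so g ≅ A_3 ⊕ B_7 (dimension 15 + 105 = 120).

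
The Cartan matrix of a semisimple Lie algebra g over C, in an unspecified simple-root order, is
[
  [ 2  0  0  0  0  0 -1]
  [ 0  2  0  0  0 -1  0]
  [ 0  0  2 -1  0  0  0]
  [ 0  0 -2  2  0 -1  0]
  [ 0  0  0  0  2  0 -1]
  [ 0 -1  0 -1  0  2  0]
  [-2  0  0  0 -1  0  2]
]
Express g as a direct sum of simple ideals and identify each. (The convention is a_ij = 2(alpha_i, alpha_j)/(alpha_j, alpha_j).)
The diagram associated to this matrix has two connected components: the simple roots {alpha_1, alpha_5, alpha_7} form a chain of 3 nodes with a double edge at one end; the terminal node there is the unique short simple root (B_3), and {alpha_2, alpha_3, alpha_4, alpha_6} form a chain of 4 nodes with a double edge at one end; the terminal node there is the unique short simple root (B_4). A semisimple Lie algebra decomposes uniquely as the direct sum of simple ideals, one per connected component of its Dynkin diagram, so g ≅ B_3 ⊕ B_4 (dimension 21 + 36 = 57).

B_3 ⊕ B_4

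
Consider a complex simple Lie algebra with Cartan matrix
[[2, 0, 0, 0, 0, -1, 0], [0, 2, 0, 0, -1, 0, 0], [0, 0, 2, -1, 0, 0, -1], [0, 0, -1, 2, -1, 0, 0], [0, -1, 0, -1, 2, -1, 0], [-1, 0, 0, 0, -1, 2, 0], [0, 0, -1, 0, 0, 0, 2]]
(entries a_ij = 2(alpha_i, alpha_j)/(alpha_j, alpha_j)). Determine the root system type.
E_7

The matrix has rank 7 with 2's on the diagonal. Reading the off-diagonal entries as Dynkin edges (a single edge where a_ij = a_ji = -1; a double or triple edge where a_ij * a_ji = 2 or 3), the diagram is a chain of 6 nodes with one extra node attached to the third node from one end (E_7). One simple-root ordering that puts it in standard form is (alpha_1, alpha_2, alpha_6, alpha_5, alpha_4, alpha_3, alpha_7). So the algebra is type E_7.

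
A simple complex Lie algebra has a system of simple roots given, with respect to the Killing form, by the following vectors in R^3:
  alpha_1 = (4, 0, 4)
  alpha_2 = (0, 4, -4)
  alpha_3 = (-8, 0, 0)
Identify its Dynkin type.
Compute the Cartan integers a_ij = 2(alpha_i, alpha_j)/(alpha_j, alpha_j); the resulting 3x3 Cartan matrix is
[[2, -1, -1], [-1, 2, 0], [-2, 0, 2]].
The roots have two lengths (squared-length ratio 2:1); the short ones are alpha_{1,2}. The associated Dynkin diagram is a chain of 3 nodes with a double edge at one end; the terminal node there is the unique long simple root (C_3), so the type is C_3 (the algebra sp(6)).

type C_3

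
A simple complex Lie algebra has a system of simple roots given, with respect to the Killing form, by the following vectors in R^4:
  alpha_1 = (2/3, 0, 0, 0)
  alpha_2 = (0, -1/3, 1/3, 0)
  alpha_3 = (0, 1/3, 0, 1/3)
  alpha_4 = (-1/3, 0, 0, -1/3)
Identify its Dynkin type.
C_4 (sp(8))

Compute the Cartan integers a_ij = 2(alpha_i, alpha_j)/(alpha_j, alpha_j); the resulting 4x4 Cartan matrix is
[[2, 0, 0, -2], [0, 2, -1, 0], [0, -1, 2, -1], [-1, 0, -1, 2]].
The roots have two lengths (squared-length ratio 2:1); the short ones are alpha_{2,3,4}. The associated Dynkin diagram is a chain of 4 nodes with a double edge at one end; the terminal node there is the unique long simple root (C_4), so the type is C_4 (the algebra sp(8)).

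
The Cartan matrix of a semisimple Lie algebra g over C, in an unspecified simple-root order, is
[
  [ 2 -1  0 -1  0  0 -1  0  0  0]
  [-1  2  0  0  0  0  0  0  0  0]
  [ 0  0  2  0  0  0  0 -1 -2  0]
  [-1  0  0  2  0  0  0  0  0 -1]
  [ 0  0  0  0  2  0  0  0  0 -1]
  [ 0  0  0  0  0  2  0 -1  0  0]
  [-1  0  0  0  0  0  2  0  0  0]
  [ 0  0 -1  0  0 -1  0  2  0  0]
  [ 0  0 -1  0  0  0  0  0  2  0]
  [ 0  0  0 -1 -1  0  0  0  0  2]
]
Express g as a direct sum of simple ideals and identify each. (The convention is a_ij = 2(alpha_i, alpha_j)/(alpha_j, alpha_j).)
The diagram associated to this matrix has two connected components: the simple roots {alpha_3, alpha_6, alpha_8, alpha_9} form a chain of 4 nodes with a double edge at one end; the terminal node there is the unique short simple root (B_4), and {alpha_1, alpha_2, alpha_4, alpha_5, alpha_7, alpha_10} form a chain of 4 nodes with a fork of two nodes at one end (D_6). A semisimple Lie algebra decomposes uniquely as the direct sum of simple ideals, one per connected component of its Dynkin diagram, so g ≅ B_4 ⊕ D_6 (dimension 36 + 66 = 102).

B4 + D6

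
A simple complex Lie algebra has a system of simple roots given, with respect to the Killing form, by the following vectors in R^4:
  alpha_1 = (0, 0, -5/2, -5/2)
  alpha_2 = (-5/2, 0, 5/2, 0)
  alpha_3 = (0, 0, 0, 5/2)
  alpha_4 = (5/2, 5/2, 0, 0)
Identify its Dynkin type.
type B_4

Compute the Cartan integers a_ij = 2(alpha_i, alpha_j)/(alpha_j, alpha_j); the resulting 4x4 Cartan matrix is
[[2, -1, -2, 0], [-1, 2, 0, -1], [-1, 0, 2, 0], [0, -1, 0, 2]].
The roots have two lengths (squared-length ratio 2:1); the short ones are alpha_{3}. The associated Dynkin diagram is a chain of 4 nodes with a double edge at one end; the terminal node there is the unique short simple root (B_4), so the type is B_4 (the algebra so(9)).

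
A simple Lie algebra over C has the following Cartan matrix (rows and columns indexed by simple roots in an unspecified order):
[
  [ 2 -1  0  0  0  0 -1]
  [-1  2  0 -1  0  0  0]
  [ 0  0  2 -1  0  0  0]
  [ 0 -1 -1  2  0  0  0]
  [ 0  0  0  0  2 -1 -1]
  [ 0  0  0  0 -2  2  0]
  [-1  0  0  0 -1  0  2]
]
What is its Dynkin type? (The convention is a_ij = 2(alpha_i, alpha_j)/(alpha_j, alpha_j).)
The matrix has rank 7 with 2's on the diagonal. Reading the off-diagonal entries as Dynkin edges (a single edge where a_ij = a_ji = -1; a double or triple edge where a_ij * a_ji = 2 or 3), the diagram is a chain of 7 nodes with a double edge at one end; the terminal node there is the unique long simple root (C_7). One simple-root ordering that puts it in standard form is (alpha_3, alpha_4, alpha_2, alpha_1, alpha_7, alpha_5, alpha_6). So the algebra is type C_7, i.e. sp(14).

C_7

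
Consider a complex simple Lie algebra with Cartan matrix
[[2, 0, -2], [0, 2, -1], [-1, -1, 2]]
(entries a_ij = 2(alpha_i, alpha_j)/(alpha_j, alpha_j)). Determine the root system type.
type C_3

The matrix has rank 3 with 2's on the diagonal. Reading the off-diagonal entries as Dynkin edges (a single edge where a_ij = a_ji = -1; a double or triple edge where a_ij * a_ji = 2 or 3), the diagram is a chain of 3 nodes with a double edge at one end; the terminal node there is the unique long simple root (C_3). One simple-root ordering that puts it in standard form is (alpha_2, alpha_3, alpha_1). So the algebra is type C_3, i.e. sp(6).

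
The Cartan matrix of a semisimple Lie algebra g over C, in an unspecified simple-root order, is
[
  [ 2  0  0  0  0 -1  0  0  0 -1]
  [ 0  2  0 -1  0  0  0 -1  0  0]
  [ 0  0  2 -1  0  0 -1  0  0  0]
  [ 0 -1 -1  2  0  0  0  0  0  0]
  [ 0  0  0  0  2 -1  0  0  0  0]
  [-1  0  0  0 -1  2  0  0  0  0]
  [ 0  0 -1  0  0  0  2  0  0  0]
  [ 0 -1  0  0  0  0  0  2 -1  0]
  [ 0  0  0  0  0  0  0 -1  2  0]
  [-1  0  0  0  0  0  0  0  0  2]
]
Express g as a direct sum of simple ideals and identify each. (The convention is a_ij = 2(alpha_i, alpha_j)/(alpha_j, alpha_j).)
The diagram associated to this matrix has two connected components: the simple roots {alpha_1, alpha_5, alpha_6, alpha_10} form a chain of 4 nodes with single edges (A_4), and {alpha_2, alpha_3, alpha_4, alpha_7, alpha_8, alpha_9} form a chain of 6 nodes with single edges (A_6). A semisimple Lie algebra decomposes uniquely as the direct sum of simple ideals, one per connected component of its Dynkin diagram, so g ≅ A_4 ⊕ A_6 (dimension 24 + 48 = 72).

A4 + A6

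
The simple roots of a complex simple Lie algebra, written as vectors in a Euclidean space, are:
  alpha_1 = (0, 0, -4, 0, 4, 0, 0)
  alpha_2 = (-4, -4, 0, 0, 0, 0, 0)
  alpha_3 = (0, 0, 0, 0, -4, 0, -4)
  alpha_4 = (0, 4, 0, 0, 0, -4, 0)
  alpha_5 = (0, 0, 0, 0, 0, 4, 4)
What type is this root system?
A_5

Compute the Cartan integers a_ij = 2(alpha_i, alpha_j)/(alpha_j, alpha_j); the resulting 5x5 Cartan matrix is
[[2, 0, -1, 0, 0], [0, 2, 0, -1, 0], [-1, 0, 2, 0, -1], [0, -1, 0, 2, -1], [0, 0, -1, -1, 2]].
All simple roots have the same length, so the diagram is simply laced. The associated Dynkin diagram is a chain of 5 nodes with single edges (A_5), so the type is A_5 (the algebra sl(6)).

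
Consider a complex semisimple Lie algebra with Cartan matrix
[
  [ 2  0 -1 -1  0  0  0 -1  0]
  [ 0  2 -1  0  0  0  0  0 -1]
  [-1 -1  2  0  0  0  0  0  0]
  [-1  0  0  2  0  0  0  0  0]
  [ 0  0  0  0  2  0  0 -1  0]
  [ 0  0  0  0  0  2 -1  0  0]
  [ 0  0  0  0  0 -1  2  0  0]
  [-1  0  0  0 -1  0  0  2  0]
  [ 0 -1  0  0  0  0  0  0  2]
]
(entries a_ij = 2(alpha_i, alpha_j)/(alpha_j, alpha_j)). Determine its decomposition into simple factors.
The diagram associated to this matrix has two connected components: the simple roots {alpha_6, alpha_7} form a chain of 2 nodes with single edges (A_2), and {alpha_1, alpha_2, alpha_3, alpha_4, alpha_5, alpha_8, alpha_9} form a chain of 6 nodes with one extra node attached to the third node from one end (E_7). A semisimple Lie algebra decomposes uniquely as the direct sum of simple ideals, one per connected component of its Dynkin diagram, so g ≅ A_2 ⊕ E_7 (dimension 8 + 133 = 141).

A_2 (sl(3)) ⊕ E_7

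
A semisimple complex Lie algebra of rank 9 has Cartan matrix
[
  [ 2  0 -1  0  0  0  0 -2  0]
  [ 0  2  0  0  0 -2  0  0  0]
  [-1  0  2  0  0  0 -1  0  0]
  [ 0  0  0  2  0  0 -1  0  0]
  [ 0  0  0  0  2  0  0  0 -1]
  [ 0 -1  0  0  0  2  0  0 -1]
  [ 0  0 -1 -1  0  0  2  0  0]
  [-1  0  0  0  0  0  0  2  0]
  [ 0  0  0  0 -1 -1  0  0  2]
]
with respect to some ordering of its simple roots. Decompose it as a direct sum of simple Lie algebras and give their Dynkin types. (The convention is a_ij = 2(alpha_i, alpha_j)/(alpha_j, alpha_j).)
B_5 ⊕ C_4

The diagram associated to this matrix has two connected components: the simple roots {alpha_1, alpha_3, alpha_4, alpha_7, alpha_8} form a chain of 5 nodes with a double edge at one end; the terminal node there is the unique short simple root (B_5), and {alpha_2, alpha_5, alpha_6, alpha_9} form a chain of 4 nodes with a double edge at one end; the terminal node there is the unique long simple root (C_4). A semisimple Lie algebra decomposes uniquely as the direct sum of simple ideals, one per connected component of its Dynkin diagram, so g ≅ B_5 ⊕ C_4 (dimension 55 + 36 = 91).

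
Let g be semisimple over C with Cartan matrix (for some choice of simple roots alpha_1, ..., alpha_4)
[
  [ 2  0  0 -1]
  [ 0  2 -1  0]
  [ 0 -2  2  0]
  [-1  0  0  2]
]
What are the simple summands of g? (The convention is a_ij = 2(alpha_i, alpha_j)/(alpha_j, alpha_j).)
The diagram associated to this matrix has two connected components: the simple roots {alpha_1, alpha_4} form a chain of 2 nodes with single edges (A_2), and {alpha_2, alpha_3} form a chain of 2 nodes with a double edge at one end; the terminal node there is the unique short simple root (B_2). A semisimple Lie algebra decomposes uniquely as the direct sum of simple ideals, one per connected component of its Dynkin diagram, so g ≅ A_2 ⊕ B_2 (dimension 8 + 10 = 18).

type A_2 + type B_2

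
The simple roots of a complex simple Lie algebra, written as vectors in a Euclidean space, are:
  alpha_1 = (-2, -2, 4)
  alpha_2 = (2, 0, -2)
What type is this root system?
type G_2

Compute the Cartan integers a_ij = 2(alpha_i, alpha_j)/(alpha_j, alpha_j); the resulting 2x2 Cartan matrix is
[[2, -3], [-1, 2]].
The roots have two lengths (squared-length ratio 3:1); the short ones are alpha_{2}. The associated Dynkin diagram is two nodes joined by a triple edge (G_2), so the type is G_2.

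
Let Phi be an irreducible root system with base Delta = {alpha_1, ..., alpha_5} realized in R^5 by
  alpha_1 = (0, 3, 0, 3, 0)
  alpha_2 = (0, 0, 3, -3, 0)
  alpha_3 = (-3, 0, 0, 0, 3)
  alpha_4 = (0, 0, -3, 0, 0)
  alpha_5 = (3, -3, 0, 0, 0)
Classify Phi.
B5

Compute the Cartan integers a_ij = 2(alpha_i, alpha_j)/(alpha_j, alpha_j); the resulting 5x5 Cartan matrix is
[[2, -1, 0, 0, -1], [-1, 2, 0, -2, 0], [0, 0, 2, 0, -1], [0, -1, 0, 2, 0], [-1, 0, -1, 0, 2]].
The roots have two lengths (squared-length ratio 2:1); the short ones are alpha_{4}. The associated Dynkin diagram is a chain of 5 nodes with a double edge at one end; the terminal node there is the unique short simple root (B_5), so the type is B_5 (the algebra so(11)).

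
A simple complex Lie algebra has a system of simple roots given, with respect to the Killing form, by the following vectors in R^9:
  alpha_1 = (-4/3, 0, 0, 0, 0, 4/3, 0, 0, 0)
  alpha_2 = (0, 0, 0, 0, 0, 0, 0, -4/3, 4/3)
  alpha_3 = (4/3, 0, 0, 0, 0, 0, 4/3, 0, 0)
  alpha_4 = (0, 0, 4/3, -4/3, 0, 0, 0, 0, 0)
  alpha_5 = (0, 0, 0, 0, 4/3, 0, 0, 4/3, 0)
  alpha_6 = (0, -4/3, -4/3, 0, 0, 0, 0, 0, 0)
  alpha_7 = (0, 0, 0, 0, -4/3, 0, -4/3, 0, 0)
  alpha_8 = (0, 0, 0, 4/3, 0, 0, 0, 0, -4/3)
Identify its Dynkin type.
Compute the Cartan integers a_ij = 2(alpha_i, alpha_j)/(alpha_j, alpha_j); the resulting 8x8 Cartan matrix is
[[2, 0, -1, 0, 0, 0, 0, 0], [0, 2, 0, 0, -1, 0, 0, -1], [-1, 0, 2, 0, 0, 0, -1, 0], [0, 0, 0, 2, 0, -1, 0, -1], [0, -1, 0, 0, 2, 0, -1, 0], [0, 0, 0, -1, 0, 2, 0, 0], [0, 0, -1, 0, -1, 0, 2, 0], [0, -1, 0, -1, 0, 0, 0, 2]].
All simple roots have the same length, so the diagram is simply laced. The associated Dynkin diagram is a chain of 8 nodes with single edges (A_8), so the type is A_8 (the algebra sl(9)).

type A_8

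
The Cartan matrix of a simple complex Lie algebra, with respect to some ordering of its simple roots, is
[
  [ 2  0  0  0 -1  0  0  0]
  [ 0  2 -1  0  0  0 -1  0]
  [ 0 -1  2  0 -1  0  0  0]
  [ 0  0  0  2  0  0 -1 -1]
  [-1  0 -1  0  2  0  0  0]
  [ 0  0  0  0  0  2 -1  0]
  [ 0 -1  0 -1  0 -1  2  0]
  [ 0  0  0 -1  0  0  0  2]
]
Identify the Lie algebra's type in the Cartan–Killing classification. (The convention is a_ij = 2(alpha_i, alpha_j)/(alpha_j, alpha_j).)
E_8

The matrix has rank 8 with 2's on the diagonal. Reading the off-diagonal entries as Dynkin edges (a single edge where a_ij = a_ji = -1; a double or triple edge where a_ij * a_ji = 2 or 3), the diagram is a chain of 7 nodes with one extra node attached to the third node from one end (E_8). One simple-root ordering that puts it in standard form is (alpha_8, alpha_6, alpha_4, alpha_7, alpha_2, alpha_3, alpha_5, alpha_1). So the algebra is type E_8.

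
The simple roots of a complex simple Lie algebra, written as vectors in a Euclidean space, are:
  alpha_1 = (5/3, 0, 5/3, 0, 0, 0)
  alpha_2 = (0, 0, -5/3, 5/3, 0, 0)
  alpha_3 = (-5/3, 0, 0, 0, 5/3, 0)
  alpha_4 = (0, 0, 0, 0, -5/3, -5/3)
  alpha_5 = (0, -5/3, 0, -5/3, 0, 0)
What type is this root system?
A5

Compute the Cartan integers a_ij = 2(alpha_i, alpha_j)/(alpha_j, alpha_j); the resulting 5x5 Cartan matrix is
[[2, -1, -1, 0, 0], [-1, 2, 0, 0, -1], [-1, 0, 2, -1, 0], [0, 0, -1, 2, 0], [0, -1, 0, 0, 2]].
All simple roots have the same length, so the diagram is simply laced. The associated Dynkin diagram is a chain of 5 nodes with single edges (A_5), so the type is A_5 (the algebra sl(6)).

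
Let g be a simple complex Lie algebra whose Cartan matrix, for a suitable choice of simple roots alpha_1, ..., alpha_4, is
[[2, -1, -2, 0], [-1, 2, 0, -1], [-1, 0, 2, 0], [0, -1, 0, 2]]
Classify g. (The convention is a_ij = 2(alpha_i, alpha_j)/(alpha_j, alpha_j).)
The matrix has rank 4 with 2's on the diagonal. Reading the off-diagonal entries as Dynkin edges (a single edge where a_ij = a_ji = -1; a double or triple edge where a_ij * a_ji = 2 or 3), the diagram is a chain of 4 nodes with a double edge at one end; the terminal node there is the unique short simple root (B_4). One simple-root ordering that puts it in standard form is (alpha_4, alpha_2, alpha_1, alpha_3). So the algebra is type B_4, i.e. so(9).

type B_4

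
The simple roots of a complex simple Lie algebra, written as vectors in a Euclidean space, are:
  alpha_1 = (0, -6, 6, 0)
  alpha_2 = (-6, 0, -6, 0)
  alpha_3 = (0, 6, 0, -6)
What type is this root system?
type A_3

Compute the Cartan integers a_ij = 2(alpha_i, alpha_j)/(alpha_j, alpha_j); the resulting 3x3 Cartan matrix is
[[2, -1, -1], [-1, 2, 0], [-1, 0, 2]].
All simple roots have the same length, so the diagram is simply laced. The associated Dynkin diagram is a chain of 3 nodes with single edges (A_3), so the type is A_3 (the algebra sl(4)).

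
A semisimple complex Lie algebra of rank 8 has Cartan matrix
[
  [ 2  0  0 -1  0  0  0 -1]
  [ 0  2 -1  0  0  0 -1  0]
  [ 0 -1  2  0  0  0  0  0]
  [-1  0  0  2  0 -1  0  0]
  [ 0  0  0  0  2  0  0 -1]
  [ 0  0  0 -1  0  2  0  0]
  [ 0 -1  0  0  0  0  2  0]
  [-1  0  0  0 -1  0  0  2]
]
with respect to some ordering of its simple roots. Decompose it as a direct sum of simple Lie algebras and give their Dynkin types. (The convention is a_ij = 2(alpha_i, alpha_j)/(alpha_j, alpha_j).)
The diagram associated to this matrix has two connected components: the simple roots {alpha_2, alpha_3, alpha_7} form a chain of 3 nodes with single edges (A_3), and {alpha_1, alpha_4, alpha_5, alpha_6, alpha_8} form a chain of 5 nodes with single edges (A_5). A semisimple Lie algebra decomposes uniquely as the direct sum of simple ideals, one per connected component of its Dynkin diagram, so g ≅ A_3 ⊕ A_5 (dimension 15 + 35 = 50).

A_3 ⊕ A_5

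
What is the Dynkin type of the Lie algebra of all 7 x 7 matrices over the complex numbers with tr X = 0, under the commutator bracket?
A6

This is sl(7), which has dimension 7^2 - 1 = 48 and rank 7 - 1 = 6 (a Cartan subalgebra is the diagonal traceless matrices). In the classification of classical Lie algebras, the special linear algebra sl(n+1) has type A_n; here n = 6, so the Dynkin diagram is a chain of 6 nodes with single edges (A_6). Hence the type is A_6.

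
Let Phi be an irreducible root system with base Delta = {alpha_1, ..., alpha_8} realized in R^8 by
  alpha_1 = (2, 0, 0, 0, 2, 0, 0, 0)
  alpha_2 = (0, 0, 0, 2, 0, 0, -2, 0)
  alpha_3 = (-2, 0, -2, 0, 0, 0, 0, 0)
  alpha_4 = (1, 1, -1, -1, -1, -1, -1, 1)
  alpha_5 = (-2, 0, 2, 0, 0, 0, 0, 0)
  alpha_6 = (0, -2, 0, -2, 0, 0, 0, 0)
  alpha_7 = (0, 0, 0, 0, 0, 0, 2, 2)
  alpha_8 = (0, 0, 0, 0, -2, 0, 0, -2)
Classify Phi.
E_8

Compute the Cartan integers a_ij = 2(alpha_i, alpha_j)/(alpha_j, alpha_j); the resulting 8x8 Cartan matrix is
[[2, 0, -1, 0, -1, 0, 0, -1], [0, 2, 0, 0, 0, -1, -1, 0], [-1, 0, 2, 0, 0, 0, 0, 0], [0, 0, 0, 2, -1, 0, 0, 0], [-1, 0, 0, -1, 2, 0, 0, 0], [0, -1, 0, 0, 0, 2, 0, 0], [0, -1, 0, 0, 0, 0, 2, -1], [-1, 0, 0, 0, 0, 0, -1, 2]].
All simple roots have the same length, so the diagram is simply laced. The associated Dynkin diagram is a chain of 7 nodes with one extra node attached to the third node from one end (E_8), so the type is E_8.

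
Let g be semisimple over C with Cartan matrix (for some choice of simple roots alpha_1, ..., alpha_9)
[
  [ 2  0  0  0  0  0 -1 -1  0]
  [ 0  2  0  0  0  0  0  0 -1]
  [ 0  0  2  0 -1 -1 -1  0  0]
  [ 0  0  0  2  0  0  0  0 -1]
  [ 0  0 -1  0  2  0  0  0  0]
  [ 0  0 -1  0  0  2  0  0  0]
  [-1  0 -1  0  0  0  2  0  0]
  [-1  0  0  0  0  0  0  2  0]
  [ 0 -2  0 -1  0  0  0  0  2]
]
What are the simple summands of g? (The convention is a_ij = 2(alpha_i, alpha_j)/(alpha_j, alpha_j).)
The diagram associated to this matrix has two connected components: the simple roots {alpha_2, alpha_4, alpha_9} form a chain of 3 nodes with a double edge at one end; the terminal node there is the unique short simple root (B_3), and {alpha_1, alpha_3, alpha_5, alpha_6, alpha_7, alpha_8} form a chain of 4 nodes with a fork of two nodes at one end (D_6). A semisimple Lie algebra decomposes uniquely as the direct sum of simple ideals, one per connected component of its Dynkin diagram, so g ≅ B_3 ⊕ D_6 (dimension 21 + 66 = 87).

type B_3 + type D_6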